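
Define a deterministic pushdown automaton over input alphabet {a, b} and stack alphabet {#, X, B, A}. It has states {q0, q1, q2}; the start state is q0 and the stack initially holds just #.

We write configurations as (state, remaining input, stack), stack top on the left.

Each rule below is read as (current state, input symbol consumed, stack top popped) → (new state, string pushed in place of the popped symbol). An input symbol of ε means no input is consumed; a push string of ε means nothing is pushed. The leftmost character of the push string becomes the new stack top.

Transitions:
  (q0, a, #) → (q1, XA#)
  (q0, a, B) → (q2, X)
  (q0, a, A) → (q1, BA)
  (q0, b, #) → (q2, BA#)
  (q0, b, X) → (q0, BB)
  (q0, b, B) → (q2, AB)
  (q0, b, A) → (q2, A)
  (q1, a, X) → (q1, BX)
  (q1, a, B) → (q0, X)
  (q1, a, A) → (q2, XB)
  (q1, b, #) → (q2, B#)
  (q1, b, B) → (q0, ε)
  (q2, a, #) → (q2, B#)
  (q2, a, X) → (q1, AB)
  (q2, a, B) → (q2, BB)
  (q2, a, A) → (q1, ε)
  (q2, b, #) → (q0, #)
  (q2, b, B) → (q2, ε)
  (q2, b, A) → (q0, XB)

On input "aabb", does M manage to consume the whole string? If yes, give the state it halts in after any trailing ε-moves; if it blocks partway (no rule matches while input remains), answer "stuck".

(q0, aabb, #)
  read a, top #: go to q1, push XA# → (q1, abb, XA#)
  read a, top X: go to q1, push BX → (q1, bb, BXA#)
  read b, top B: go to q0, push ε → (q0, b, XA#)
  read b, top X: go to q0, push BB → (q0, ε, BBA#)
All input consumed; M is in state q0.

q0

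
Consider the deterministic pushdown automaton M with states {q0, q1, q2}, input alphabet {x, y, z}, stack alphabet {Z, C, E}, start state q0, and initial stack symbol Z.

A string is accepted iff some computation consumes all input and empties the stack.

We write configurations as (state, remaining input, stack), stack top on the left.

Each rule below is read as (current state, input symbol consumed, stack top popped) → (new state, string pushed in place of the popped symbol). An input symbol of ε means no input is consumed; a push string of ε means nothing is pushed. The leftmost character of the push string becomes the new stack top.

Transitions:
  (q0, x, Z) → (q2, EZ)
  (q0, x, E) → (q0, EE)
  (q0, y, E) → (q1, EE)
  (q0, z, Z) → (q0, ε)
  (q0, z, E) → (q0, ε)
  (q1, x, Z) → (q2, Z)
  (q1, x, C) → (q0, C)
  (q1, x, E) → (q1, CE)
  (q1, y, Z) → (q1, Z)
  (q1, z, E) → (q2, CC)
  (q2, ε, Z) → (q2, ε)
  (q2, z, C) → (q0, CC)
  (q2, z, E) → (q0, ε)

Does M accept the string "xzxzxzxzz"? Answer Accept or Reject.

(q0, xzxzxzxzz, Z)
  read x, top Z: go to q2, push EZ → (q2, zxzxzxzz, EZ)
  read z, top E: go to q0, push ε → (q0, xzxzxzz, Z)
  read x, top Z: go to q2, push EZ → (q2, zxzxzz, EZ)
  read z, top E: go to q0, push ε → (q0, xzxzz, Z)
  read x, top Z: go to q2, push EZ → (q2, zxzz, EZ)
  read z, top E: go to q0, push ε → (q0, xzz, Z)
  read x, top Z: go to q2, push EZ → (q2, zz, EZ)
  read z, top E: go to q0, push ε → (q0, z, Z)
  read z, top Z: go to q0, push ε → (q0, ε, ε)
All input consumed and the stack is empty.

Accept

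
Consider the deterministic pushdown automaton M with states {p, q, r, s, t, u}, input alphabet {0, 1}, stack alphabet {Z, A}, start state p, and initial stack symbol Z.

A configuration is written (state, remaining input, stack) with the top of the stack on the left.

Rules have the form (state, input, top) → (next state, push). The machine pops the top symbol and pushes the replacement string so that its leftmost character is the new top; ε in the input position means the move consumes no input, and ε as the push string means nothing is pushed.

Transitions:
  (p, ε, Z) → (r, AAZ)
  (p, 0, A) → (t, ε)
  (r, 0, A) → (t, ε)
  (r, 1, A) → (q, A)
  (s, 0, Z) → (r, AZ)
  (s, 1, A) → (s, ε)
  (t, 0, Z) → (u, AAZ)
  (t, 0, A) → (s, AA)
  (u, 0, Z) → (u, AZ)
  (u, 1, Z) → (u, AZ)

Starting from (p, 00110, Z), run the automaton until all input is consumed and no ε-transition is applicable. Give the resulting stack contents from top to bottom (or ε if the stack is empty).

(p, 00110, Z)
  ε-move, top Z: go to r, push AAZ → (r, 00110, AAZ)
  read 0, top A: go to t, push ε → (t, 0110, AZ)
  read 0, top A: go to s, push AA → (s, 110, AAZ)
  read 1, top A: go to s, push ε → (s, 10, AZ)
  read 1, top A: go to s, push ε → (s, 0, Z)
  read 0, top Z: go to r, push AZ → (r, ε, AZ)
All input consumed in state r with stack AZ.

AZ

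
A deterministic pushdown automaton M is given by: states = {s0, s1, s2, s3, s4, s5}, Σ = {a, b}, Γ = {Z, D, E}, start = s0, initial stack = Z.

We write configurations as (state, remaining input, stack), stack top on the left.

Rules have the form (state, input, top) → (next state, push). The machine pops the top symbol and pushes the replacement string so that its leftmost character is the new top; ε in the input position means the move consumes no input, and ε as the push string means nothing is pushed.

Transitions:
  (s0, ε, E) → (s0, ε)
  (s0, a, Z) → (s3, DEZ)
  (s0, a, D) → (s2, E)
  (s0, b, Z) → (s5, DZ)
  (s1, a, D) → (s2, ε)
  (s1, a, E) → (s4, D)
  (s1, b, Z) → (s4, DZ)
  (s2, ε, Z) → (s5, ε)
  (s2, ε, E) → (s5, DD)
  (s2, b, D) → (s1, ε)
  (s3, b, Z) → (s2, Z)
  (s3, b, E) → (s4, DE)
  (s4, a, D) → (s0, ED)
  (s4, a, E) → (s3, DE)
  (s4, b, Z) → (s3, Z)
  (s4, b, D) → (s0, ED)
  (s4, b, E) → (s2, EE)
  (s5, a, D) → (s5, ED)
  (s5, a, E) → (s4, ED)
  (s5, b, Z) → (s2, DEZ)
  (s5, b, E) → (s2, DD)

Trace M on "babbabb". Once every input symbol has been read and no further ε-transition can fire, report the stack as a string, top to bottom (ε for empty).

(s0, babbabb, Z)
  read b, top Z: go to s5, push DZ → (s5, abbabb, DZ)
  read a, top D: go to s5, push ED → (s5, bbabb, EDZ)
  read b, top E: go to s2, push DD → (s2, babb, DDDZ)
  read b, top D: go to s1, push ε → (s1, abb, DDZ)
  read a, top D: go to s2, push ε → (s2, bb, DZ)
  read b, top D: go to s1, push ε → (s1, b, Z)
  read b, top Z: go to s4, push DZ → (s4, ε, DZ)
All input consumed in state s4 with stack DZ.

DZ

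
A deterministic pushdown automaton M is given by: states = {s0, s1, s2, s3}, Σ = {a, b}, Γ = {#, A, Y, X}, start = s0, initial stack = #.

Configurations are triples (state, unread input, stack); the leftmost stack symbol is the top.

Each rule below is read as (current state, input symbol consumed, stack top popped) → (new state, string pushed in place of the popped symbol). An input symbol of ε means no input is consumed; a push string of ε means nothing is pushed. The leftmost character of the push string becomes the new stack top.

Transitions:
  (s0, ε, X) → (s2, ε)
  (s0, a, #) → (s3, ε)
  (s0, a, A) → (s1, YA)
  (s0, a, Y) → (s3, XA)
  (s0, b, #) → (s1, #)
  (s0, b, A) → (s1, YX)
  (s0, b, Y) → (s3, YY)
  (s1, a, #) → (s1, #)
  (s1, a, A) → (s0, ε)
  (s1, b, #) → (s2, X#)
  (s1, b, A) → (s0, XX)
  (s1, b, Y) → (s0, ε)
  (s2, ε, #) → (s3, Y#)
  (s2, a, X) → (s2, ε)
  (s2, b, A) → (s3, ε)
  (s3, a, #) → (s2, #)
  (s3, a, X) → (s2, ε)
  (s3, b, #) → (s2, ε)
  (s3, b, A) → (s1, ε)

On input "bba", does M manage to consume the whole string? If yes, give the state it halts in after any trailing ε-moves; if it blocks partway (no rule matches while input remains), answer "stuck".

(s0, bba, #)
  read b, top #: go to s1, push # → (s1, ba, #)
  read b, top #: go to s2, push X# → (s2, a, X#)
  read a, top X: go to s2, push ε → (s2, ε, #)
  ε-move, top #: go to s3, push Y# → (s3, ε, Y#)
All input consumed; M is in state s3.

s3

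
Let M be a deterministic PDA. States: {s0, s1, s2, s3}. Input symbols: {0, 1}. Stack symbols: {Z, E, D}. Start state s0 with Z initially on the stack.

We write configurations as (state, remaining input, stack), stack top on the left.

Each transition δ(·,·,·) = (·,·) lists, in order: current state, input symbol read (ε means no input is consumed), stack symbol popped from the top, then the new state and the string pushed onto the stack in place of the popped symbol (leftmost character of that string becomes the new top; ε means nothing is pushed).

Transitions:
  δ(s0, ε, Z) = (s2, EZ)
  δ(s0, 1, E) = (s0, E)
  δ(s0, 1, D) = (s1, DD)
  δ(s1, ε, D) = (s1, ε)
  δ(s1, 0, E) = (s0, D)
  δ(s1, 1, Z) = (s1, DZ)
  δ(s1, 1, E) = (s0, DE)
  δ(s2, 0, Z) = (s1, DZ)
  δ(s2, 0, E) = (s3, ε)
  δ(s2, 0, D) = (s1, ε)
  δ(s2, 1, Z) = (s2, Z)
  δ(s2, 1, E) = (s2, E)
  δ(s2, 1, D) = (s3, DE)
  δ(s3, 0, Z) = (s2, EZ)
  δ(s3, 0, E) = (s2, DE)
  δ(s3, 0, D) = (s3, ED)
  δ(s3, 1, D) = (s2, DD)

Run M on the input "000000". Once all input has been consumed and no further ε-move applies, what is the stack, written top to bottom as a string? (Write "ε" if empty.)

(s0, 000000, Z) ⊢ (s2, 000000, EZ) ⊢ (s3, 00000, Z) ⊢ (s2, 0000, EZ) ⊢ (s3, 000, Z) ⊢ (s2, 00, EZ) ⊢ (s3, 0, Z) ⊢ (s2, ε, EZ)
All input consumed in state s2 with stack EZ.

EZ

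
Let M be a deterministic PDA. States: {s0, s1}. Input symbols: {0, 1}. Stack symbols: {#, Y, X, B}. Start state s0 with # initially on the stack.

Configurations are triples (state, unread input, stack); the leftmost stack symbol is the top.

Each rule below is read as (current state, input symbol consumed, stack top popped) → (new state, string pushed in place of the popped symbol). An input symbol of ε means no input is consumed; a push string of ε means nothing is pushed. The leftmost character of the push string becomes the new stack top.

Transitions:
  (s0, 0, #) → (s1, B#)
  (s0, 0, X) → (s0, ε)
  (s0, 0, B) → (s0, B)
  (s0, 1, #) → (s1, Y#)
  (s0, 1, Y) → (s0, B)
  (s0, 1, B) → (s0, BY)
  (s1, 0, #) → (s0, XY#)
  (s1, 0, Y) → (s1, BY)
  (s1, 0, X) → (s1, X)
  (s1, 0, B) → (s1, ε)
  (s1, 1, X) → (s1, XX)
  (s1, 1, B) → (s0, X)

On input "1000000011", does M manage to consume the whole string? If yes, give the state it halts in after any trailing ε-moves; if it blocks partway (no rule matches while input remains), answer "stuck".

(s0, 1000000011, #) ⊢ (s1, 000000011, Y#) ⊢ (s1, 00000011, BY#) ⊢ (s1, 0000011, Y#) ⊢ (s1, 000011, BY#) ⊢ (s1, 00011, Y#) ⊢ (s1, 0011, BY#) ⊢ (s1, 011, Y#) ⊢ (s1, 11, BY#) ⊢ (s0, 1, XY#)
No transition for (s0, 1, top X); M blocks with input 1 remaining.

stuck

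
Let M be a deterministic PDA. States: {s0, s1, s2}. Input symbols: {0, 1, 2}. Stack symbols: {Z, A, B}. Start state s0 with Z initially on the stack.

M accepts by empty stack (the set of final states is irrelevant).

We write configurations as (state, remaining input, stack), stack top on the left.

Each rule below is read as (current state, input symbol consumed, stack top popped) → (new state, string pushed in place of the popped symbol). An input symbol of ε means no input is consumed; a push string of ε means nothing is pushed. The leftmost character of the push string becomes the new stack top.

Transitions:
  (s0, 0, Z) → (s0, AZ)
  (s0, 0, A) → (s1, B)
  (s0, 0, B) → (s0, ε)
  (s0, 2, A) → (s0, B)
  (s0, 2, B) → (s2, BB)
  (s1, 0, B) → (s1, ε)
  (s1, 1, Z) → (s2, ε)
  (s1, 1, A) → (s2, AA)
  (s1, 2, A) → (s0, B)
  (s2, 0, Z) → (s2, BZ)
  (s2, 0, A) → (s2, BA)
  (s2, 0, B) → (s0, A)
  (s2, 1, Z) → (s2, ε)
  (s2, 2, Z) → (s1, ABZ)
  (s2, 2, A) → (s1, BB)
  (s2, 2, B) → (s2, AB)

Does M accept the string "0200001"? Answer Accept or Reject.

Accept

(s0, 0200001, Z)
  read 0, top Z: go to s0, push AZ → (s0, 200001, AZ)
  read 2, top A: go to s0, push B → (s0, 00001, BZ)
  read 0, top B: go to s0, push ε → (s0, 0001, Z)
  read 0, top Z: go to s0, push AZ → (s0, 001, AZ)
  read 0, top A: go to s1, push B → (s1, 01, BZ)
  read 0, top B: go to s1, push ε → (s1, 1, Z)
  read 1, top Z: go to s2, push ε → (s2, ε, ε)
All input consumed and the stack is empty.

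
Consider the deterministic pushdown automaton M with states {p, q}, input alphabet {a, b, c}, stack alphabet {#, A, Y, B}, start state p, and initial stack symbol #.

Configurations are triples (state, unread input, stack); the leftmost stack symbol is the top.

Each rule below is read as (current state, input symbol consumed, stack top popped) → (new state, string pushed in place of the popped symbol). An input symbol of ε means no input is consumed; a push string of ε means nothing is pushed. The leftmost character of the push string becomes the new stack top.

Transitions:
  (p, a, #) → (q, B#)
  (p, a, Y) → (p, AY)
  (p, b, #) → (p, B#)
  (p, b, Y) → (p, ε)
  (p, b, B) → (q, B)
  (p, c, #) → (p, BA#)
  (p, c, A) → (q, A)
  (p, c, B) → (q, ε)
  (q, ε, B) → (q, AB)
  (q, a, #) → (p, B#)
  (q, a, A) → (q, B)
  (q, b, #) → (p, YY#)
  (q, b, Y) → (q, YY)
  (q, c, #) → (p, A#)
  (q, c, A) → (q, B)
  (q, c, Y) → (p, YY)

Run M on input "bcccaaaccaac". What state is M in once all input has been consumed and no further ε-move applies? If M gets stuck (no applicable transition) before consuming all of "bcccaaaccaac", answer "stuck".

(p, bcccaaaccaac, #)
  read b, top #: go to p, push B# → (p, cccaaaccaac, B#)
  read c, top B: go to q, push ε → (q, ccaaaccaac, #)
  read c, top #: go to p, push A# → (p, caaaccaac, A#)
  read c, top A: go to q, push A → (q, aaaccaac, A#)
  read a, top A: go to q, push B → (q, aaccaac, B#)
  ε-move, top B: go to q, push AB → (q, aaccaac, AB#)
  read a, top A: go to q, push B → (q, accaac, BB#)
  ε-move, top B: go to q, push AB → (q, accaac, ABB#)
  read a, top A: go to q, push B → (q, ccaac, BBB#)
  ε-move, top B: go to q, push AB → (q, ccaac, ABBB#)
  read c, top A: go to q, push B → (q, caac, BBBB#)
  ε-move, top B: go to q, push AB → (q, caac, ABBBB#)
  read c, top A: go to q, push B → (q, aac, BBBBB#)
  ε-move, top B: go to q, push AB → (q, aac, ABBBBB#)
  read a, top A: go to q, push B → (q, ac, BBBBBB#)
  ε-move, top B: go to q, push AB → (q, ac, ABBBBBB#)
  read a, top A: go to q, push B → (q, c, BBBBBBB#)
  ε-move, top B: go to q, push AB → (q, c, ABBBBBBB#)
  read c, top A: go to q, push B → (q, ε, BBBBBBBB#)
  ε-move, top B: go to q, push AB → (q, ε, ABBBBBBBB#)
All input consumed; M is in state q.

q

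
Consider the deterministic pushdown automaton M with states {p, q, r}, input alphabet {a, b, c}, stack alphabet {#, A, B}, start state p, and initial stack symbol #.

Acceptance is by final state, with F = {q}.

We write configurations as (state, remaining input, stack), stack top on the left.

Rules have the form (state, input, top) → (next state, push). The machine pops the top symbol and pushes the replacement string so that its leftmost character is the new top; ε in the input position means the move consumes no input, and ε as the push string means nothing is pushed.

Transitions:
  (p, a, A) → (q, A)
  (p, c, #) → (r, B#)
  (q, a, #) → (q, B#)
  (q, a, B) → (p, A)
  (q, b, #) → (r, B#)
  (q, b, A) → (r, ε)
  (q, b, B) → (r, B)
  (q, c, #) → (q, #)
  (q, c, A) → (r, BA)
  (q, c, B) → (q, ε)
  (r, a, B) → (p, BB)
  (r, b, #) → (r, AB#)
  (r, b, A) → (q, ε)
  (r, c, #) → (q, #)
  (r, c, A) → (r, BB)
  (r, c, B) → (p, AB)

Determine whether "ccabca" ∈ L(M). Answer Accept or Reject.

Accept

(p, ccabca, #)
  read c, top #: go to r, push B# → (r, cabca, B#)
  read c, top B: go to p, push AB → (p, abca, AB#)
  read a, top A: go to q, push A → (q, bca, AB#)
  read b, top A: go to r, push ε → (r, ca, B#)
  read c, top B: go to p, push AB → (p, a, AB#)
  read a, top A: go to q, push A → (q, ε, AB#)
All input consumed; state q ∈ F.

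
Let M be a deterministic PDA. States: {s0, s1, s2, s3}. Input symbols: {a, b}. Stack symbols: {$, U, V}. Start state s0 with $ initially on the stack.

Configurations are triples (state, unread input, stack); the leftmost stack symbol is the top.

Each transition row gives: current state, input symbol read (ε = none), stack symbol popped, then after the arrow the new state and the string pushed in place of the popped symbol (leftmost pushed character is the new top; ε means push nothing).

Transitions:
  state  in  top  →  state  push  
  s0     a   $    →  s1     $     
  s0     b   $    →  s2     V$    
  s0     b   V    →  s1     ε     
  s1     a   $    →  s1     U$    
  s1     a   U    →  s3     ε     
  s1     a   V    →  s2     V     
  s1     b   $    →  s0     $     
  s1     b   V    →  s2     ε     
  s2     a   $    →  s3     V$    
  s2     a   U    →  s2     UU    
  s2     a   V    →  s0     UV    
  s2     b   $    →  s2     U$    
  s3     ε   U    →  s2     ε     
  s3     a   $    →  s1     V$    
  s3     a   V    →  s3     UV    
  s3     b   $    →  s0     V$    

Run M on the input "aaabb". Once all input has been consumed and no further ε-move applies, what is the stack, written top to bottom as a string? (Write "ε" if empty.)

$

(s0, aaabb, $)
  read a, top $: go to s1, push $ → (s1, aabb, $)
  read a, top $: go to s1, push U$ → (s1, abb, U$)
  read a, top U: go to s3, push ε → (s3, bb, $)
  read b, top $: go to s0, push V$ → (s0, b, V$)
  read b, top V: go to s1, push ε → (s1, ε, $)
All input consumed in state s1 with stack $.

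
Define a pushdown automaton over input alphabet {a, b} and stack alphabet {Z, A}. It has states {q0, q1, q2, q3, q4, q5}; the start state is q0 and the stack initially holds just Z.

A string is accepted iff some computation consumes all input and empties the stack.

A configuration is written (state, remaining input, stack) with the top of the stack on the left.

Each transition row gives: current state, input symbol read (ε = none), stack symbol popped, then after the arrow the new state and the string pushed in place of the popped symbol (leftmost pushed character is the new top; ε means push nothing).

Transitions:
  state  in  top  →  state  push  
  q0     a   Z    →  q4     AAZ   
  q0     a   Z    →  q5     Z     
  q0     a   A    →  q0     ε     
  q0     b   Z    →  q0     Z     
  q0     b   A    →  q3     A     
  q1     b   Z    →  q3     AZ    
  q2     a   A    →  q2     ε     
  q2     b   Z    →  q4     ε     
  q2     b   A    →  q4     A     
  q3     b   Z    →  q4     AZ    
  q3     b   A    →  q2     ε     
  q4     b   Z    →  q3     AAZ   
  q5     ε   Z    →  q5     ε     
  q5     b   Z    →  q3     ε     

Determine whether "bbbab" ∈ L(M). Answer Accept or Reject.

One accepting computation: (q0, bbbab, Z) ⊢ (q0, bbab, Z) ⊢ (q0, bab, Z) ⊢ (q0, ab, Z) ⊢ (q5, b, Z) ⊢ (q3, ε, ε)
All input consumed and the stack is empty.

Accept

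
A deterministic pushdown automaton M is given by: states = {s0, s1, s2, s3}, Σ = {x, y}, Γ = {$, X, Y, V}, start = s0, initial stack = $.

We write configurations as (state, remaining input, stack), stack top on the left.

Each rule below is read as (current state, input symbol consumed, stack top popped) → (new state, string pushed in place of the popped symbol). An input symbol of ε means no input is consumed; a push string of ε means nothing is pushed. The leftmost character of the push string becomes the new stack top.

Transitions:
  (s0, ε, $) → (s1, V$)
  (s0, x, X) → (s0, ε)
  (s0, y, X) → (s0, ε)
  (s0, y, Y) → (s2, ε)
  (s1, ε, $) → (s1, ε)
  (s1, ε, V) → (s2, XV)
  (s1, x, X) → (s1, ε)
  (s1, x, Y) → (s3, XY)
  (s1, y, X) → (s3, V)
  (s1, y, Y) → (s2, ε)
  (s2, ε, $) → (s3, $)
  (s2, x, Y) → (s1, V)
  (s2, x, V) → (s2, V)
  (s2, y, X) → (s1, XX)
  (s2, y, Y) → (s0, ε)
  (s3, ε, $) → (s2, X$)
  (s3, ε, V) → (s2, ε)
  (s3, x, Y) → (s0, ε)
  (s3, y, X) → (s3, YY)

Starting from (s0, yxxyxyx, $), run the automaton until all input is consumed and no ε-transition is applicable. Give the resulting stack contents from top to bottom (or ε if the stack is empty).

(s0, yxxyxyx, $)
  ε-move, top $: go to s1, push V$ → (s1, yxxyxyx, V$)
  ε-move, top V: go to s2, push XV → (s2, yxxyxyx, XV$)
  read y, top X: go to s1, push XX → (s1, xxyxyx, XXV$)
  read x, top X: go to s1, push ε → (s1, xyxyx, XV$)
  read x, top X: go to s1, push ε → (s1, yxyx, V$)
  ε-move, top V: go to s2, push XV → (s2, yxyx, XV$)
  read y, top X: go to s1, push XX → (s1, xyx, XXV$)
  read x, top X: go to s1, push ε → (s1, yx, XV$)
  read y, top X: go to s3, push V → (s3, x, VV$)
  ε-move, top V: go to s2, push ε → (s2, x, V$)
  read x, top V: go to s2, push V → (s2, ε, V$)
All input consumed in state s2 with stack V$.

V$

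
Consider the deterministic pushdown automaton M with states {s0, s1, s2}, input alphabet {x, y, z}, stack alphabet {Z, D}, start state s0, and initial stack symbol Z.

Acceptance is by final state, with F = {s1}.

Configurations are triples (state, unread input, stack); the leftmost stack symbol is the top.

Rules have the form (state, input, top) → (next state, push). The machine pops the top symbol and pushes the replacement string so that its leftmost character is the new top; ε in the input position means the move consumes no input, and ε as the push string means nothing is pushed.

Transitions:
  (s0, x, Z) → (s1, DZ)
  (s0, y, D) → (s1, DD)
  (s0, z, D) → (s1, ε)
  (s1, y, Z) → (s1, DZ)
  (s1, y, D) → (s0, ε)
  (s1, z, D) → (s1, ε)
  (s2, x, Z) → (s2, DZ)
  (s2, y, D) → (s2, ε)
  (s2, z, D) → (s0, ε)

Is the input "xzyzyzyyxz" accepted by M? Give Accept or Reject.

Accept

(s0, xzyzyzyyxz, Z)
  read x, top Z: go to s1, push DZ → (s1, zyzyzyyxz, DZ)
  read z, top D: go to s1, push ε → (s1, yzyzyyxz, Z)
  read y, top Z: go to s1, push DZ → (s1, zyzyyxz, DZ)
  read z, top D: go to s1, push ε → (s1, yzyyxz, Z)
  read y, top Z: go to s1, push DZ → (s1, zyyxz, DZ)
  read z, top D: go to s1, push ε → (s1, yyxz, Z)
  read y, top Z: go to s1, push DZ → (s1, yxz, DZ)
  read y, top D: go to s0, push ε → (s0, xz, Z)
  read x, top Z: go to s1, push DZ → (s1, z, DZ)
  read z, top D: go to s1, push ε → (s1, ε, Z)
All input consumed; state s1 ∈ F.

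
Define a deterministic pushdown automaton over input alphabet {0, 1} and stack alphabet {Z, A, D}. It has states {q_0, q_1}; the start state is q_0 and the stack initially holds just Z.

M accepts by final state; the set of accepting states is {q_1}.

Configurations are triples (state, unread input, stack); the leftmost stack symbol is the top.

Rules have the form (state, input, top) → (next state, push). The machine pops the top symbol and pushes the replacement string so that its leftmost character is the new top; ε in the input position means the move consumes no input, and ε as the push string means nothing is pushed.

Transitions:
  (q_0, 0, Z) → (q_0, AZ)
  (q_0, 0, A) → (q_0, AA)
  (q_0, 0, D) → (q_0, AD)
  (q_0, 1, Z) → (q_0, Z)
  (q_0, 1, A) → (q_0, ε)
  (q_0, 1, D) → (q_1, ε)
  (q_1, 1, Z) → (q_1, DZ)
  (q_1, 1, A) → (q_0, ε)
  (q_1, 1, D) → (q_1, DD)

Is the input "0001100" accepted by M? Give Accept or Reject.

Reject

(q_0, 0001100, Z)
  read 0, top Z: go to q_0, push AZ → (q_0, 001100, AZ)
  read 0, top A: go to q_0, push AA → (q_0, 01100, AAZ)
  read 0, top A: go to q_0, push AA → (q_0, 1100, AAAZ)
  read 1, top A: go to q_0, push ε → (q_0, 100, AAZ)
  read 1, top A: go to q_0, push ε → (q_0, 00, AZ)
  read 0, top A: go to q_0, push AA → (q_0, 0, AAZ)
  read 0, top A: go to q_0, push AA → (q_0, ε, AAAZ)
All input consumed; state q_0 ∉ F and no further ε-move applies.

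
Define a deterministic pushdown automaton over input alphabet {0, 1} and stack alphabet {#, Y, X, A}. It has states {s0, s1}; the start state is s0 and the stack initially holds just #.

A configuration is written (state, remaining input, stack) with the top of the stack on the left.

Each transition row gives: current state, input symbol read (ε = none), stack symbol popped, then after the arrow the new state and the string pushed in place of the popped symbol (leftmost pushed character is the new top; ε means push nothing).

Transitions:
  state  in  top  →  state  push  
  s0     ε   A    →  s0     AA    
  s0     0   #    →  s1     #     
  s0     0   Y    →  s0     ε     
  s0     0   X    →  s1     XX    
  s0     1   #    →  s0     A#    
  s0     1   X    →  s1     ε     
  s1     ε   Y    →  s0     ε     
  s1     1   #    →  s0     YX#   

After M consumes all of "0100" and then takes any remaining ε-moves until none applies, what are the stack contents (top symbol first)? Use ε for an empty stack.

XX#

(s0, 0100, #)
  read 0, top #: go to s1, push # → (s1, 100, #)
  read 1, top #: go to s0, push YX# → (s0, 00, YX#)
  read 0, top Y: go to s0, push ε → (s0, 0, X#)
  read 0, top X: go to s1, push XX → (s1, ε, XX#)
All input consumed in state s1 with stack XX#.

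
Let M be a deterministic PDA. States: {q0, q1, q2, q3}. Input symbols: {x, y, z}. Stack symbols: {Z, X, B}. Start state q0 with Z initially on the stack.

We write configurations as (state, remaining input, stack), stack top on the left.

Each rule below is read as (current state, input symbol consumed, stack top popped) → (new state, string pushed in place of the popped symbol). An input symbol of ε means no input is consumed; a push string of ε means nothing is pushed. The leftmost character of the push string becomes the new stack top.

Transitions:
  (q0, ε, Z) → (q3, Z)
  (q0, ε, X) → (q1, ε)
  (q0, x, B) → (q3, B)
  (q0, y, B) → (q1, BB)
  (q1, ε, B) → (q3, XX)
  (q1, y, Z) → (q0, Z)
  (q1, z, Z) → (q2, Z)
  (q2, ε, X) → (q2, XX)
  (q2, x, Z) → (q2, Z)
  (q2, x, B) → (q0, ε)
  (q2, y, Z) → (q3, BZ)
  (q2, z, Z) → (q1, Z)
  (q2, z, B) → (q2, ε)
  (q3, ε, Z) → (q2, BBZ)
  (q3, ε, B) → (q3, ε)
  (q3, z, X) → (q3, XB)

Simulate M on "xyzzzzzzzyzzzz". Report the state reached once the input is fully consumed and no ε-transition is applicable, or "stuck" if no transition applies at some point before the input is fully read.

stuck

(q0, xyzzzzzzzyzzzz, Z) ⊢ (q3, xyzzzzzzzyzzzz, Z) ⊢ (q2, xyzzzzzzzyzzzz, BBZ) ⊢ (q0, yzzzzzzzyzzzz, BZ) ⊢ (q1, zzzzzzzyzzzz, BBZ) ⊢ (q3, zzzzzzzyzzzz, XXBZ) ⊢ (q3, zzzzzzyzzzz, XBXBZ) ⊢ (q3, zzzzzyzzzz, XBBXBZ) ⊢ (q3, zzzzyzzzz, XBBBXBZ) ⊢ (q3, zzzyzzzz, XBBBBXBZ) ⊢ (q3, zzyzzzz, XBBBBBXBZ) ⊢ (q3, zyzzzz, XBBBBBBXBZ) ⊢ (q3, yzzzz, XBBBBBBBXBZ)
No transition for (q3, y, top X); M blocks with input yzzzz remaining.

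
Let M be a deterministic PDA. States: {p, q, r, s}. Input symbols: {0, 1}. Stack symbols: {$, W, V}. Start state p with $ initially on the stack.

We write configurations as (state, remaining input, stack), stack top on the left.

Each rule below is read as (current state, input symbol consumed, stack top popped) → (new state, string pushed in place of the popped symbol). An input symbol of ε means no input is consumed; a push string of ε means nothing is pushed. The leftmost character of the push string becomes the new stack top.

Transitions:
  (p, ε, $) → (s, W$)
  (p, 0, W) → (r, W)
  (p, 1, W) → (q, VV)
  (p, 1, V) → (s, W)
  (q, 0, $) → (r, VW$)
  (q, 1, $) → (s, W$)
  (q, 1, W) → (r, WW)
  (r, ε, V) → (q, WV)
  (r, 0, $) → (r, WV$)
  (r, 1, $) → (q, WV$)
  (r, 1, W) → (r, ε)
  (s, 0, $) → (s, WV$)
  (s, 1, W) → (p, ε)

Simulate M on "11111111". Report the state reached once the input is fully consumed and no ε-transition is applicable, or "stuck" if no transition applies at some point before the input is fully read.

(p, 11111111, $)
  ε-move, top $: go to s, push W$ → (s, 11111111, W$)
  read 1, top W: go to p, push ε → (p, 1111111, $)
  ε-move, top $: go to s, push W$ → (s, 1111111, W$)
  read 1, top W: go to p, push ε → (p, 111111, $)
  ε-move, top $: go to s, push W$ → (s, 111111, W$)
  read 1, top W: go to p, push ε → (p, 11111, $)
  ε-move, top $: go to s, push W$ → (s, 11111, W$)
  read 1, top W: go to p, push ε → (p, 1111, $)
  ε-move, top $: go to s, push W$ → (s, 1111, W$)
  read 1, top W: go to p, push ε → (p, 111, $)
  ε-move, top $: go to s, push W$ → (s, 111, W$)
  read 1, top W: go to p, push ε → (p, 11, $)
  ε-move, top $: go to s, push W$ → (s, 11, W$)
  read 1, top W: go to p, push ε → (p, 1, $)
  ε-move, top $: go to s, push W$ → (s, 1, W$)
  read 1, top W: go to p, push ε → (p, ε, $)
  ε-move, top $: go to s, push W$ → (s, ε, W$)
All input consumed; M is in state s.

s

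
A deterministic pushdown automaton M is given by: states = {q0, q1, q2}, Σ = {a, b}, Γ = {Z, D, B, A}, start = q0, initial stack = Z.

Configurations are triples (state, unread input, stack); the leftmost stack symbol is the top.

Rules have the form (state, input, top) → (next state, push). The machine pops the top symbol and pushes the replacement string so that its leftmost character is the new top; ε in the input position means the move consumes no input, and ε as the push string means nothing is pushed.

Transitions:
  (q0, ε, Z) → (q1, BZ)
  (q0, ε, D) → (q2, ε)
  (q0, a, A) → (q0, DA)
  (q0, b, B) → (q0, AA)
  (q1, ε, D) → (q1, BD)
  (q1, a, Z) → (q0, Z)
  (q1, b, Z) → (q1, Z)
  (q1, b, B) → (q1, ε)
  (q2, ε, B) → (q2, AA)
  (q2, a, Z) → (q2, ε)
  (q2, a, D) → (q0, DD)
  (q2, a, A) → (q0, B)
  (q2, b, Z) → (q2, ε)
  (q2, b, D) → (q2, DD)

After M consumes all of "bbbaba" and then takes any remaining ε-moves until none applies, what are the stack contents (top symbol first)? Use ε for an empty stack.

(q0, bbbaba, Z)
  ε-move, top Z: go to q1, push BZ → (q1, bbbaba, BZ)
  read b, top B: go to q1, push ε → (q1, bbaba, Z)
  read b, top Z: go to q1, push Z → (q1, baba, Z)
  read b, top Z: go to q1, push Z → (q1, aba, Z)
  read a, top Z: go to q0, push Z → (q0, ba, Z)
  ε-move, top Z: go to q1, push BZ → (q1, ba, BZ)
  read b, top B: go to q1, push ε → (q1, a, Z)
  read a, top Z: go to q0, push Z → (q0, ε, Z)
  ε-move, top Z: go to q1, push BZ → (q1, ε, BZ)
All input consumed in state q1 with stack BZ.

BZ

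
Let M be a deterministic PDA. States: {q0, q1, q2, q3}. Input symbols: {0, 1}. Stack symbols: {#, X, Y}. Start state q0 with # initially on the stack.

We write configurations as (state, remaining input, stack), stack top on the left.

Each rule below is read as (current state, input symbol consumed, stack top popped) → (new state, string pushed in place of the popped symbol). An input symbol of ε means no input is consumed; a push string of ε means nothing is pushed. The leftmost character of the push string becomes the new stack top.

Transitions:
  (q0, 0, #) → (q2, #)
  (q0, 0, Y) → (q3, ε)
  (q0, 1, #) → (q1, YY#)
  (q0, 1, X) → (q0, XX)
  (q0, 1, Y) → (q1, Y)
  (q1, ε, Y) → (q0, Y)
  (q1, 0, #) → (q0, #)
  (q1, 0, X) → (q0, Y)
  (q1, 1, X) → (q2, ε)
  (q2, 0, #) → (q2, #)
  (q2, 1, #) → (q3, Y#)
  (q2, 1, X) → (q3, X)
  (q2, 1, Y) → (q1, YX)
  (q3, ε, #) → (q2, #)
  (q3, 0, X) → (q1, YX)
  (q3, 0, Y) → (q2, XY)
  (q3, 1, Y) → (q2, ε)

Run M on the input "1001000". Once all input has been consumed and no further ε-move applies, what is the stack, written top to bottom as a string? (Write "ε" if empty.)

(q0, 1001000, #)
  read 1, top #: go to q1, push YY# → (q1, 001000, YY#)
  ε-move, top Y: go to q0, push Y → (q0, 001000, YY#)
  read 0, top Y: go to q3, push ε → (q3, 01000, Y#)
  read 0, top Y: go to q2, push XY → (q2, 1000, XY#)
  read 1, top X: go to q3, push X → (q3, 000, XY#)
  read 0, top X: go to q1, push YX → (q1, 00, YXY#)
  ε-move, top Y: go to q0, push Y → (q0, 00, YXY#)
  read 0, top Y: go to q3, push ε → (q3, 0, XY#)
  read 0, top X: go to q1, push YX → (q1, ε, YXY#)
  ε-move, top Y: go to q0, push Y → (q0, ε, YXY#)
All input consumed in state q0 with stack YXY#.

YXY#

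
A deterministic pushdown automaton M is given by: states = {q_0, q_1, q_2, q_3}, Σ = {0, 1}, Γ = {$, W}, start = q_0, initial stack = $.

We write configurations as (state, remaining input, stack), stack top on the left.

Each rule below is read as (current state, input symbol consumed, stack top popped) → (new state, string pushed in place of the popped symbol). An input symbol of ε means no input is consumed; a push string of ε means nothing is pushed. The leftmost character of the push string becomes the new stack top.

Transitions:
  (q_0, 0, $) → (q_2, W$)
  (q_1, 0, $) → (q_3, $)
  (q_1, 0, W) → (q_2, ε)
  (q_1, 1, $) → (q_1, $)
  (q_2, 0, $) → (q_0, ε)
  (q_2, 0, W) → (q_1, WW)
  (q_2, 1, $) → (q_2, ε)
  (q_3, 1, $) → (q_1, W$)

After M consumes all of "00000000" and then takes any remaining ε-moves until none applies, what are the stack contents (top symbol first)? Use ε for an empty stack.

WW$

(q_0, 00000000, $)
  read 0, top $: go to q_2, push W$ → (q_2, 0000000, W$)
  read 0, top W: go to q_1, push WW → (q_1, 000000, WW$)
  read 0, top W: go to q_2, push ε → (q_2, 00000, W$)
  read 0, top W: go to q_1, push WW → (q_1, 0000, WW$)
  read 0, top W: go to q_2, push ε → (q_2, 000, W$)
  read 0, top W: go to q_1, push WW → (q_1, 00, WW$)
  read 0, top W: go to q_2, push ε → (q_2, 0, W$)
  read 0, top W: go to q_1, push WW → (q_1, ε, WW$)
All input consumed in state q_1 with stack WW$.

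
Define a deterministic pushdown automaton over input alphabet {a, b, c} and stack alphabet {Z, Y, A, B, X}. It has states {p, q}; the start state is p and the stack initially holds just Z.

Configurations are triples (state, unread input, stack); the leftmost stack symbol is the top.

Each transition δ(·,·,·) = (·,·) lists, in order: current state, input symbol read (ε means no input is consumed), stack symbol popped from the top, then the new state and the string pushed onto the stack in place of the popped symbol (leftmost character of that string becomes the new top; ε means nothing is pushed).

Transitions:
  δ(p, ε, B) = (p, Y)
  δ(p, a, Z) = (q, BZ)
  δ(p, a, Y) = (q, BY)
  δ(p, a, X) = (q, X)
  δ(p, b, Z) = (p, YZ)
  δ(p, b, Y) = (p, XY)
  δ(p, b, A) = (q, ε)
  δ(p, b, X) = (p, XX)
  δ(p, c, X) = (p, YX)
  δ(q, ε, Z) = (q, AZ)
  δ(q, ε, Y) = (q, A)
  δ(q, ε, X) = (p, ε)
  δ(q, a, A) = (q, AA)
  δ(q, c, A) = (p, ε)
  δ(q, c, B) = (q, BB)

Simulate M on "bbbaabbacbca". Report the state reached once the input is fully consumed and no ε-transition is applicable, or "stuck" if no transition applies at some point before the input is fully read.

q

(p, bbbaabbacbca, Z) ⊢ (p, bbaabbacbca, YZ) ⊢ (p, baabbacbca, XYZ) ⊢ (p, aabbacbca, XXYZ) ⊢ (q, abbacbca, XXYZ) ⊢ (p, abbacbca, XYZ) ⊢ (q, bbacbca, XYZ) ⊢ (p, bbacbca, YZ) ⊢ (p, bacbca, XYZ) ⊢ (p, acbca, XXYZ) ⊢ (q, cbca, XXYZ) ⊢ (p, cbca, XYZ) ⊢ (p, bca, YXYZ) ⊢ (p, ca, XYXYZ) ⊢ (p, a, YXYXYZ) ⊢ (q, ε, BYXYXYZ)
All input consumed; M is in state q.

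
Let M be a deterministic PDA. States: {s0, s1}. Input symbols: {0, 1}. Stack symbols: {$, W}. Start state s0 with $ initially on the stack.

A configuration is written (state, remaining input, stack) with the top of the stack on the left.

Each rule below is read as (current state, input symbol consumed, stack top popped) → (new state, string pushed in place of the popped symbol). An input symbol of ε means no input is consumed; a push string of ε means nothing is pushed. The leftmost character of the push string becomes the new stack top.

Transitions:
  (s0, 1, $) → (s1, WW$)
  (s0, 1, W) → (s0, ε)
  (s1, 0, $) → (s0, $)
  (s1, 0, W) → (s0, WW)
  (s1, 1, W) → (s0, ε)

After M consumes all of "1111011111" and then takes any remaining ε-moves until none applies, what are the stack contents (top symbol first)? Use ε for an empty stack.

W$

(s0, 1111011111, $)
  read 1, top $: go to s1, push WW$ → (s1, 111011111, WW$)
  read 1, top W: go to s0, push ε → (s0, 11011111, W$)
  read 1, top W: go to s0, push ε → (s0, 1011111, $)
  read 1, top $: go to s1, push WW$ → (s1, 011111, WW$)
  read 0, top W: go to s0, push WW → (s0, 11111, WWW$)
  read 1, top W: go to s0, push ε → (s0, 1111, WW$)
  read 1, top W: go to s0, push ε → (s0, 111, W$)
  read 1, top W: go to s0, push ε → (s0, 11, $)
  read 1, top $: go to s1, push WW$ → (s1, 1, WW$)
  read 1, top W: go to s0, push ε → (s0, ε, W$)
All input consumed in state s0 with stack W$.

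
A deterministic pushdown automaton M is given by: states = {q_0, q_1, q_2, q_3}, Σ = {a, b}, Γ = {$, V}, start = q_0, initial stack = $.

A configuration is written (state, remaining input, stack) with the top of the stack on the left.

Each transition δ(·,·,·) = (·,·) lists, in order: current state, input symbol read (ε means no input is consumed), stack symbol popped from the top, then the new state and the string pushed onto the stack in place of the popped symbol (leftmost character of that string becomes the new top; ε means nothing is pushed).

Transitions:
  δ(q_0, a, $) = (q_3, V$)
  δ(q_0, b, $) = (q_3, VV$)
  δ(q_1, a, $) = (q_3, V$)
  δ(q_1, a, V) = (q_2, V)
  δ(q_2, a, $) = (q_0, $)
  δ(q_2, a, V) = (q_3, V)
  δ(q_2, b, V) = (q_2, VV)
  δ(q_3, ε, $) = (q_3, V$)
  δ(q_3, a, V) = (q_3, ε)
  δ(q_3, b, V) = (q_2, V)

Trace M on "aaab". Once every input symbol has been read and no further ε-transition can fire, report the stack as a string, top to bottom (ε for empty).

(q_0, aaab, $)
  read a, top $: go to q_3, push V$ → (q_3, aab, V$)
  read a, top V: go to q_3, push ε → (q_3, ab, $)
  ε-move, top $: go to q_3, push V$ → (q_3, ab, V$)
  read a, top V: go to q_3, push ε → (q_3, b, $)
  ε-move, top $: go to q_3, push V$ → (q_3, b, V$)
  read b, top V: go to q_2, push V → (q_2, ε, V$)
All input consumed in state q_2 with stack V$.

V$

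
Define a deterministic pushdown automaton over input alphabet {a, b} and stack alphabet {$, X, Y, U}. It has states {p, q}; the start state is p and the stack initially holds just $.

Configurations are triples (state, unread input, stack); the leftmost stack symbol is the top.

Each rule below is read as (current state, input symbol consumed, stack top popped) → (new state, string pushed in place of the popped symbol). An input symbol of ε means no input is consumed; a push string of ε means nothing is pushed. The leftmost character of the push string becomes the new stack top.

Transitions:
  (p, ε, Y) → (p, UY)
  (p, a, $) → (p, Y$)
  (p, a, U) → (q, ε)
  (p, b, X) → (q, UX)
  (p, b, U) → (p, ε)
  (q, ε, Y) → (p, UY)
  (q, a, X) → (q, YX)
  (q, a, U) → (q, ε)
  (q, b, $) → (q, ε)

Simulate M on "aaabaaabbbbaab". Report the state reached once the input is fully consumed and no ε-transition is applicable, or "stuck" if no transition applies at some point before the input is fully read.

(p, aaabaaabbbbaab, $)
  read a, top $: go to p, push Y$ → (p, aabaaabbbbaab, Y$)
  ε-move, top Y: go to p, push UY → (p, aabaaabbbbaab, UY$)
  read a, top U: go to q, push ε → (q, abaaabbbbaab, Y$)
  ε-move, top Y: go to p, push UY → (p, abaaabbbbaab, UY$)
  read a, top U: go to q, push ε → (q, baaabbbbaab, Y$)
  ε-move, top Y: go to p, push UY → (p, baaabbbbaab, UY$)
  read b, top U: go to p, push ε → (p, aaabbbbaab, Y$)
  ε-move, top Y: go to p, push UY → (p, aaabbbbaab, UY$)
  read a, top U: go to q, push ε → (q, aabbbbaab, Y$)
  ε-move, top Y: go to p, push UY → (p, aabbbbaab, UY$)
  read a, top U: go to q, push ε → (q, abbbbaab, Y$)
  ε-move, top Y: go to p, push UY → (p, abbbbaab, UY$)
  read a, top U: go to q, push ε → (q, bbbbaab, Y$)
  ε-move, top Y: go to p, push UY → (p, bbbbaab, UY$)
  read b, top U: go to p, push ε → (p, bbbaab, Y$)
  ε-move, top Y: go to p, push UY → (p, bbbaab, UY$)
  read b, top U: go to p, push ε → (p, bbaab, Y$)
  ε-move, top Y: go to p, push UY → (p, bbaab, UY$)
  read b, top U: go to p, push ε → (p, baab, Y$)
  ε-move, top Y: go to p, push UY → (p, baab, UY$)
  read b, top U: go to p, push ε → (p, aab, Y$)
  ε-move, top Y: go to p, push UY → (p, aab, UY$)
  read a, top U: go to q, push ε → (q, ab, Y$)
  ε-move, top Y: go to p, push UY → (p, ab, UY$)
  read a, top U: go to q, push ε → (q, b, Y$)
  ε-move, top Y: go to p, push UY → (p, b, UY$)
  read b, top U: go to p, push ε → (p, ε, Y$)
  ε-move, top Y: go to p, push UY → (p, ε, UY$)
All input consumed; M is in state p.

p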